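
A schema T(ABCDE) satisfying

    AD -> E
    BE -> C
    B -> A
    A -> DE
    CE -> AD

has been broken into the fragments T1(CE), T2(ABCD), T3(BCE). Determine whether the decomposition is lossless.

Yes

Chase test. Columns are ABCDE; row i has aⱼ where attribute j ∈ Ti, else bᵢⱼ.
Initial tableau (one row per fragment):
  row 1: b11 b12 a3 b14 a5
  row 2: a1 a2 a3 a4 b25
  row 3: b31 a2 a3 b34 a5
Rows 2 and 3 agree on B; apply B→A and equate their A entries.
Rows 2 and 3 agree on A; apply A→DE and equate their DE entries.
Rows 1 and 2 agree on CE; apply CE→AD and equate their AD entries.
Row 2 is now all distinguished symbols — the join is lossless.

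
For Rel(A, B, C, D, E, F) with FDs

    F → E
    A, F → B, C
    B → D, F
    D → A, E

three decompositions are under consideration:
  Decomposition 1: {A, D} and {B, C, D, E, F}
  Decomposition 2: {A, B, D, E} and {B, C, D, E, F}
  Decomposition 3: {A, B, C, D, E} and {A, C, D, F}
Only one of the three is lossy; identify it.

Decomposition 3

Decomposition 1: common = {D}, closure = {A, D, E} → lossless.
Decomposition 2: common = {B, D, E}, closure = {A, B, C, D, E, F} → lossless.
Decomposition 3: common = {A, C, D}, closure = {A, C, D, E} → lossy.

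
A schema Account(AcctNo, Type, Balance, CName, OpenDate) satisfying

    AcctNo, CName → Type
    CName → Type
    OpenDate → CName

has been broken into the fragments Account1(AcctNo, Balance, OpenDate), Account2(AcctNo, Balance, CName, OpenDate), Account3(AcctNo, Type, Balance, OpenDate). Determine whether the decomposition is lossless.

Chase test. Columns are AcctNo, Type, Balance, CName, OpenDate; row i has aⱼ where attribute j ∈ Accounti, else bᵢⱼ.
Initial tableau (one row per fragment):
  row 1: a1 b12 a3 b14 a5
  row 2: a1 b22 a3 a4 a5
  row 3: a1 a2 a3 b34 a5
Rows 1 and 2 agree on OpenDate; apply OpenDate→CName and equate their CName entries.
Rows 1 and 3 agree on OpenDate; apply OpenDate→CName and equate their CName entries.
Rows 1 and 2 agree on AcctNo, CName; apply AcctNo, CName→Type and equate their Type entries.
Rows 1 and 3 agree on AcctNo, CName; apply AcctNo, CName→Type and equate their Type entries.
Row 1 is now all distinguished symbols — the join is lossless.

Yes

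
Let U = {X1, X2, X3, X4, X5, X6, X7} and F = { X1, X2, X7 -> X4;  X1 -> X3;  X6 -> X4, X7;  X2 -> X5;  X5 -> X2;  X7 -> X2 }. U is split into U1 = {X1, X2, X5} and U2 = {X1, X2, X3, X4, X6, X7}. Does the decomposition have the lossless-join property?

Yes

Common attributes: U1 ∩ U2 = {X1, X2}.
Closure of {X1, X2}: X1 → X3 applies, adding X3; X2 → X5 applies, adding X5. So (X1, X2)⁺ = {X1, X2, X3, X5}.
This closure contains every attribute of U1, so U1 ∩ U2 → U1. The join is lossless.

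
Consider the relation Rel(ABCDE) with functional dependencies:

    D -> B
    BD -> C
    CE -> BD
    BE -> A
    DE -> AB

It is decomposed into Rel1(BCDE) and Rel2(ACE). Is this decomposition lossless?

Common attributes: Rel1 ∩ Rel2 = {CE}.
Closure of {CE}: CE → BD applies, adding BD; BE → A applies, adding A. So (CE)⁺ = {ABCDE}.
This closure contains every attribute of Rel1, so Rel1 ∩ Rel2 → Rel1. The join is lossless.

Yes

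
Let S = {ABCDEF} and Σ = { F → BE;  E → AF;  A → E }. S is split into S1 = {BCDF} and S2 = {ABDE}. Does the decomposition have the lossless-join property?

Common attributes: S1 ∩ S2 = {BD}.
No dependency enlarges {BD}, so (BD)⁺ = {BD}.
The closure contains neither all of S1 = {BCDF} nor all of S2 = {ABDE}, so the common attributes are not a superkey of either fragment. The join is lossy.

No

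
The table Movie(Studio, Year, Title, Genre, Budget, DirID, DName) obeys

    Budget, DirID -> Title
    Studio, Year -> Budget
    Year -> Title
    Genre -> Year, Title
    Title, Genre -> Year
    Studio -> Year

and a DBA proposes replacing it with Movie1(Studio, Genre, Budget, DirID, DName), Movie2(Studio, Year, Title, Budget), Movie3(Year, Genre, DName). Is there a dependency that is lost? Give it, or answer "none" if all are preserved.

Check Budget, DirID → Title: no single fragment contains all of {Title, Budget, DirID}, and the restricted closure of {Budget, DirID} across the fragments never reaches {Title}.
Studio, Year → Budget is preserved.
Year → Title is preserved.
Genre → Year, Title is preserved.
Title, Genre → Year is preserved.
Studio → Year is preserved.

Budget, DirID -> Title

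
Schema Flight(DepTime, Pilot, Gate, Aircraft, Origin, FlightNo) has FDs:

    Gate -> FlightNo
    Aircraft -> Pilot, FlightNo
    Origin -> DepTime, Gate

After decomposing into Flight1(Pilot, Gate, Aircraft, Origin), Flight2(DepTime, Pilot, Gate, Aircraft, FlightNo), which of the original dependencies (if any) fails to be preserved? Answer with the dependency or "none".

Check Origin → DepTime, Gate: no single fragment contains all of {DepTime, Gate, Origin}, and the restricted closure of {Origin} across the fragments never reaches {DepTime, Gate}.
Gate → FlightNo is preserved.
Aircraft → Pilot, FlightNo is preserved.

Origin -> DepTime, Gate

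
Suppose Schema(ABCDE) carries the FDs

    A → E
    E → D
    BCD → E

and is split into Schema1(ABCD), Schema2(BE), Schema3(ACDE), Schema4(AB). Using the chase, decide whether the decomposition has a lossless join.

Yes

Chase test. Columns are ABCDE; row i has aⱼ where attribute j ∈ Schemai, else bᵢⱼ.
Initial tableau (one row per fragment):
  row 1: a1 a2 a3 a4 b15
  row 2: b21 a2 b23 b24 a5
  row 3: a1 b32 a3 a4 a5
  row 4: a1 a2 b43 b44 b45
Rows 1 and 3 agree on A; apply A→E and equate their E entries.
Rows 1 and 4 agree on A; apply A→E and equate their E entries.
Rows 1 and 2 agree on E; apply E→D and equate their D entries.
Rows 1 and 4 agree on E; apply E→D and equate their D entries.
Row 1 is now all distinguished symbols — the join is lossless.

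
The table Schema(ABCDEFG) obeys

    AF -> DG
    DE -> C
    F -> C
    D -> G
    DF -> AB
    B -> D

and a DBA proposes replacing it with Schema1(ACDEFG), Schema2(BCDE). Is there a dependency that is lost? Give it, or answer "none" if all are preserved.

Check DF → AB: no single fragment contains all of {ABDF}, and the restricted closure of {DF} across the fragments never reaches {AB}.
AF → DG is preserved.
DE → C is preserved.
F → C is preserved.
D → G is preserved.
B → D is preserved.

DF -> AB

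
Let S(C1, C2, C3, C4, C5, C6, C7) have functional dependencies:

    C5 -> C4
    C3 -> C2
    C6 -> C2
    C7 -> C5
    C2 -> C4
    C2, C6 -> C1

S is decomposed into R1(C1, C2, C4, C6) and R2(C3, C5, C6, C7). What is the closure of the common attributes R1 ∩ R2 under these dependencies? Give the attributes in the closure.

R1 ∩ R2 = {C6}.
C6 → C2 applies, adding C2
C2 → C4 applies, adding C4
C2, C6 → C1 applies, adding C1
Closure: {C1, C2, C4, C6}.

C1, C2, C4, C6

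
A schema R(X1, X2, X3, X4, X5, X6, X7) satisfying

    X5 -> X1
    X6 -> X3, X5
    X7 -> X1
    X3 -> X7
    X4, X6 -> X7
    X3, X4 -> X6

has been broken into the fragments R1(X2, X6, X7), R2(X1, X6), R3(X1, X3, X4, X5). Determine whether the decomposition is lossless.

Chase test. Columns are X1, X2, X3, X4, X5, X6, X7; row i has aⱼ where attribute j ∈ Ri, else bᵢⱼ.
Initial tableau (one row per fragment):
  row 1: b11 a2 b13 b14 b15 a6 a7
  row 2: a1 b22 b23 b24 b25 a6 b27
  row 3: a1 b32 a3 a4 a5 b36 b37
Rows 1 and 2 agree on X6; apply X6→X3, X5 and equate their X3, X5 entries.
Rows 1 and 2 agree on X3; apply X3→X7 and equate their X7 entries.
Rows 1 and 2 agree on X5; apply X5→X1 and equate their X1 entries.
No row becomes fully distinguished — the join is lossy.

No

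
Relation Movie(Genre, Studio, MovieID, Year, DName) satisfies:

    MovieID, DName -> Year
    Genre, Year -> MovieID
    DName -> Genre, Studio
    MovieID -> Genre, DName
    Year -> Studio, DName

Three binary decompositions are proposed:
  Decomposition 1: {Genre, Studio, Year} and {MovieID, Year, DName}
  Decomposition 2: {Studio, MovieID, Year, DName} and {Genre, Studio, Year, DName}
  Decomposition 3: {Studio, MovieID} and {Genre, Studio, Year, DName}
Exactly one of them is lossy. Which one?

Decomposition 3

Decomposition 1: common = {Year}, closure = {Genre, Studio, MovieID, Year, DName} → lossless.
Decomposition 2: common = {Studio, Year, DName}, closure = {Genre, Studio, MovieID, Year, DName} → lossless.
Decomposition 3: common = {Studio}, closure = {Studio} → lossy.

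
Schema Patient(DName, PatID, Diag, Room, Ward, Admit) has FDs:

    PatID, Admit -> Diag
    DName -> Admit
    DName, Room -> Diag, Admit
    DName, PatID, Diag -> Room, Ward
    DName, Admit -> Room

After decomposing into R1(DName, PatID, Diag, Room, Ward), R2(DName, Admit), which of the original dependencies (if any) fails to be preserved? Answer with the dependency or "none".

PatID, Admit -> Diag

Check PatID, Admit → Diag: no single fragment contains all of {PatID, Diag, Admit}, and the restricted closure of {PatID, Admit} across the fragments never reaches {Diag}.
DName → Admit is preserved.
DName, Room → Diag, Admit is preserved.
DName, PatID, Diag → Room, Ward is preserved.
DName, Admit → Room is preserved.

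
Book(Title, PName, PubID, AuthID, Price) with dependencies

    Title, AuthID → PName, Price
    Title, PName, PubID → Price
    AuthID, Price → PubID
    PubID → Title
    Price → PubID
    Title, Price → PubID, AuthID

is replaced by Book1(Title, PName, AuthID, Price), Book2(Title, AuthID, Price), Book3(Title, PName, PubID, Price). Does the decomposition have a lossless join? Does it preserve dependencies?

Lossless test (chase): Rows 1 and 2 agree on Title, AuthID; apply Title, AuthID→PName, Price and equate their PName, Price entries. Rows 1 and 2 agree on AuthID, Price; apply AuthID, Price→PubID and equate their PubID entries. Rows 1 and 3 agree on Price; apply Price→PubID and equate their PubID entries. Rows 1 and 3 agree on Title, Price; apply Title, Price→PubID, AuthID and equate their PubID, AuthID entries. Row 1 is now all distinguished symbols — the join is lossless.
Dependency preservation: AuthID, Price → PubID; Title, Price → PubID, AuthID are not contained in any single fragment, but the restricted closure of each left-hand side across the fragments still reaches the right-hand side; the remaining FDs each lie inside some fragment. All dependencies are preserved.

lossless and dependency-preserving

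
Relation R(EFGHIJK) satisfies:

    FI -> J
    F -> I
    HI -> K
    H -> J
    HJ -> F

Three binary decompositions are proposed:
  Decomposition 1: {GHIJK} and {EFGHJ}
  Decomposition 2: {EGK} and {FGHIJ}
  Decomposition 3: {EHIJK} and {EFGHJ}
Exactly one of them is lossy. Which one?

Decomposition 1: common = {GHJ}, closure = {FGHIJK} → lossless.
Decomposition 2: common = {G}, closure = {G} → lossy.
Decomposition 3: common = {EHJ}, closure = {EFHIJK} → lossless.

Decomposition 2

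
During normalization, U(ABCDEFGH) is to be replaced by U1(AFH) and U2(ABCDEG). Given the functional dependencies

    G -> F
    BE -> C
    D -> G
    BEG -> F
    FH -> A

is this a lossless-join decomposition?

No

Common attributes: U1 ∩ U2 = {A}.
No dependency enlarges {A}, so (A)⁺ = {A}.
The closure contains neither all of U1 = {AFH} nor all of U2 = {ABCDEG}, so the common attributes are not a superkey of either fragment. The join is lossy.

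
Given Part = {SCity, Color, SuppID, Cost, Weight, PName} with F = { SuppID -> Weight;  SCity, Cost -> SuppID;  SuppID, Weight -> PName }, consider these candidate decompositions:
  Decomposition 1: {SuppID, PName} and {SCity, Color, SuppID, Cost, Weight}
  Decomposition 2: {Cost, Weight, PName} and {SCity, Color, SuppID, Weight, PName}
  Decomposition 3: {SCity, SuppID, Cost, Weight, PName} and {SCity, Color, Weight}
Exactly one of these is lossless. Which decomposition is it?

Decomposition 1

Decomposition 1: common = {SuppID}, closure = {SuppID, Weight, PName} → lossless.
Decomposition 2: common = {Weight, PName}, closure = {Weight, PName} → lossy.
Decomposition 3: common = {SCity, Weight}, closure = {SCity, Weight} → lossy.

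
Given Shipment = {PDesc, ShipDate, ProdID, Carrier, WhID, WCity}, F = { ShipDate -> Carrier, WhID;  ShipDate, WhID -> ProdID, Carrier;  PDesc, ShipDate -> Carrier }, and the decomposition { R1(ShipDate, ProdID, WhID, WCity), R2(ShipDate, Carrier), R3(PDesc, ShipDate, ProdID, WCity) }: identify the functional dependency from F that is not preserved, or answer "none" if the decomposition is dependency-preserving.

ShipDate → Carrier, WhID: restricted closure across fragments reaches Carrier, WhID.
ShipDate, WhID → ProdID, Carrier: restricted closure across fragments reaches ProdID, Carrier.
PDesc, ShipDate → Carrier: restricted closure across fragments reaches Carrier.
Every dependency is enforceable on the fragments, so the decomposition is dependency-preserving.

none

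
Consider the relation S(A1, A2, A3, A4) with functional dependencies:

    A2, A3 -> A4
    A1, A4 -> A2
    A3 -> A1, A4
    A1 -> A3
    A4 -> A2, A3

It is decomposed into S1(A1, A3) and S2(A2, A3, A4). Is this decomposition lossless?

Common attributes: S1 ∩ S2 = {A3}.
Closure of {A3}: A3 → A1, A4 applies, adding A1, A4; A4 → A2, A3 applies, adding A2. So (A3)⁺ = {A1, A2, A3, A4}.
This closure contains every attribute of S1, so S1 ∩ S2 → S1. The join is lossless.

Yes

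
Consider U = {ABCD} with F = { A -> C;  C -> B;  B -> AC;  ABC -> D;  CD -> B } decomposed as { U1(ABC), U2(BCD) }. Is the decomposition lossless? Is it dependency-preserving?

Lossless test: (BC)⁺ = {ABCD}, which contains all of one fragment — lossless.
Dependency preservation: ABC → D is not contained in any single fragment, but the restricted closure of its left-hand side across the fragments still reaches the right-hand side; the remaining FDs each lie inside some fragment. All dependencies are preserved.

lossless and dependency-preserving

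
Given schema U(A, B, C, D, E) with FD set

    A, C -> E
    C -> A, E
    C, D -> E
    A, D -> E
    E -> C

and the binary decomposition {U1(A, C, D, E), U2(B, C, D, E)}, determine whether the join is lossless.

Common attributes: U1 ∩ U2 = {C, D, E}.
Closure of {C, D, E}: C → A, E applies, adding A. So (C, D, E)⁺ = {A, C, D, E}.
This closure contains every attribute of U1, so U1 ∩ U2 → U1. The join is lossless.

Yes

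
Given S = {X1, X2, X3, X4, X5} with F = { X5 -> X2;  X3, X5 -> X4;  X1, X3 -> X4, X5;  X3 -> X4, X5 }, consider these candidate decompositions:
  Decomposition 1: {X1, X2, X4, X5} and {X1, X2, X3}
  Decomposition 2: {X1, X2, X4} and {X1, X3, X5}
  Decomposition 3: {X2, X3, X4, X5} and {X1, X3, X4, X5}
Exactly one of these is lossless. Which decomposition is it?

Decomposition 3

Decomposition 1: common = {X1, X2}, closure = {X1, X2} → lossy.
Decomposition 2: common = {X1}, closure = {X1} → lossy.
Decomposition 3: common = {X3, X4, X5}, closure = {X2, X3, X4, X5} → lossless.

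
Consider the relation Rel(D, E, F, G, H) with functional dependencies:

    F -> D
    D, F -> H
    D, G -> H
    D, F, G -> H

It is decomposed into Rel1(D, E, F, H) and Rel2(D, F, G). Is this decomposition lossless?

Common attributes: Rel1 ∩ Rel2 = {D, F}.
Closure of {D, F}: D, F → H applies, adding H. So (D, F)⁺ = {D, F, H}.
The closure contains neither all of Rel1 = {D, E, F, H} nor all of Rel2 = {D, F, G}, so the common attributes are not a superkey of either fragment. The join is lossy.

No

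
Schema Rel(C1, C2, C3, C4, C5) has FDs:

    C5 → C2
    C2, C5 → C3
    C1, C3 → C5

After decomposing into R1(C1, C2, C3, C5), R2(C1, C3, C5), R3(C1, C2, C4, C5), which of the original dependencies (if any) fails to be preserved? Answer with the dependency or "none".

C5 → C2 lies within R1.
C2, C5 → C3 lies within R1.
C1, C3 → C5 lies within R1.
Every dependency is enforceable on the fragments, so the decomposition is dependency-preserving.

none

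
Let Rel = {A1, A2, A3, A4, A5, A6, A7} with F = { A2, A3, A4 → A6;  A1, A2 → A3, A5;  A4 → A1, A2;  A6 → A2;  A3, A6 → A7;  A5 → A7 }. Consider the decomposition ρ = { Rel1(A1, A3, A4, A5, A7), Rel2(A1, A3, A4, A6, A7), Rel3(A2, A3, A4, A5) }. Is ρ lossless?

Chase test. Columns are A1, A2, A3, A4, A5, A6, A7; row i has aⱼ where attribute j ∈ Reli, else bᵢⱼ.
Initial tableau (one row per fragment):
  row 1: a1 b12 a3 a4 a5 b16 a7
  row 2: a1 b22 a3 a4 b25 a6 a7
  row 3: b31 a2 a3 a4 a5 b36 b37
Rows 1 and 2 agree on A4; apply A4→A1, A2 and equate their A1, A2 entries.
Rows 1 and 3 agree on A4; apply A4→A1, A2 and equate their A1, A2 entries.
Rows 1 and 3 agree on A5; apply A5→A7 and equate their A7 entries.
Rows 1 and 2 agree on A2, A3, A4; apply A2, A3, A4→A6 and equate their A6 entries.
Rows 1 and 3 agree on A2, A3, A4; apply A2, A3, A4→A6 and equate their A6 entries.
Rows 1 and 2 agree on A1, A2; apply A1, A2→A3, A5 and equate their A3, A5 entries.
Row 1 is now all distinguished symbols — the join is lossless.

Yes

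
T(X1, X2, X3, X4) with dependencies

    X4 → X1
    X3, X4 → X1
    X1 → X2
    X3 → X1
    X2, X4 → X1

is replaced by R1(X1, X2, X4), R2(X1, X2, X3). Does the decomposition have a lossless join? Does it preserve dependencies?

lossy but dependency-preserving

Lossless test: (X1, X2)⁺ = {X1, X2}, which is a superkey of neither fragment — lossy.
Dependency preservation: X3, X4 → X1 is not contained in any single fragment, but the restricted closure of its left-hand side across the fragments still reaches the right-hand side; the remaining FDs each lie inside some fragment. All dependencies are preserved.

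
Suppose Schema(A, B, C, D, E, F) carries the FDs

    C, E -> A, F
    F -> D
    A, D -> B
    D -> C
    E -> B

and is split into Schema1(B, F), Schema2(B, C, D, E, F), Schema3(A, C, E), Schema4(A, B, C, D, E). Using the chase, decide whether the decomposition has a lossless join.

Chase test. Columns are A, B, C, D, E, F; row i has aⱼ where attribute j ∈ Schemai, else bᵢⱼ.
Initial tableau (one row per fragment):
  row 1: b11 a2 b13 b14 b15 a6
  row 2: b21 a2 a3 a4 a5 a6
  row 3: a1 b32 a3 b34 a5 b36
  row 4: a1 a2 a3 a4 a5 b46
Rows 2 and 3 agree on C, E; apply C, E→A, F and equate their A, F entries.
Rows 2 and 4 agree on C, E; apply C, E→A, F and equate their A, F entries.
Rows 1 and 2 agree on F; apply F→D and equate their D entries.
Rows 1 and 3 agree on F; apply F→D and equate their D entries.
Rows 2 and 3 agree on A, D; apply A, D→B and equate their B entries.
Rows 1 and 2 agree on D; apply D→C and equate their C entries.
Row 2 is now all distinguished symbols — the join is lossless.

Yes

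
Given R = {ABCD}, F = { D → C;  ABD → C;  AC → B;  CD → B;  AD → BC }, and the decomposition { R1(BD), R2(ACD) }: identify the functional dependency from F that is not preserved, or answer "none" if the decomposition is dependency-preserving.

Check AC → B: no single fragment contains all of {ABC}, and the restricted closure of {AC} across the fragments never reaches {B}.
D → C is preserved.
ABD → C is preserved.
CD → B is preserved.
AD → BC is preserved.

AC → B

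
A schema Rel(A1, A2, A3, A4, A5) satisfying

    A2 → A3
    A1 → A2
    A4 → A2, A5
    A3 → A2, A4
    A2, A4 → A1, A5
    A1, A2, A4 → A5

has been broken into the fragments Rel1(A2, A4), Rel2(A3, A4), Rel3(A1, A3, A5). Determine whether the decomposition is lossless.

Yes

Chase test. Columns are A1, A2, A3, A4, A5; row i has aⱼ where attribute j ∈ Reli, else bᵢⱼ.
Initial tableau (one row per fragment):
  row 1: b11 a2 b13 a4 b15
  row 2: b21 b22 a3 a4 b25
  row 3: a1 b32 a3 b34 a5
Rows 1 and 2 agree on A4; apply A4→A2, A5 and equate their A2, A5 entries.
Rows 2 and 3 agree on A3; apply A3→A2, A4 and equate their A2, A4 entries.
Rows 1 and 2 agree on A2, A4; apply A2, A4→A1, A5 and equate their A1, A5 entries.
Rows 1 and 3 agree on A2, A4; apply A2, A4→A1, A5 and equate their A1, A5 entries.
Rows 1 and 2 agree on A2; apply A2→A3 and equate their A3 entries.
Row 1 is now all distinguished symbols — the join is lossless.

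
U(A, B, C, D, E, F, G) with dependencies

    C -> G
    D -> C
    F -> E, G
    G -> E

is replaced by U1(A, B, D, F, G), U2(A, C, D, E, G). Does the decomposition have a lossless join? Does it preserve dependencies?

Lossless test: (A, D, G)⁺ = {A, C, D, E, G}, which contains all of one fragment — lossless.
Dependency preservation: F → E, G is not contained in any single fragment, but the restricted closure of its left-hand side across the fragments still reaches the right-hand side; the remaining FDs each lie inside some fragment. All dependencies are preserved.

lossless and dependency-preserving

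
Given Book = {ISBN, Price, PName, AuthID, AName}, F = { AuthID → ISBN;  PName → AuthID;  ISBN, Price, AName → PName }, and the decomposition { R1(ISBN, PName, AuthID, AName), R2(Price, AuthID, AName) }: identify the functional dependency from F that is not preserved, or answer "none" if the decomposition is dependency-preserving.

Check ISBN, Price, AName → PName: no single fragment contains all of {ISBN, Price, PName, AName}, and the restricted closure of {ISBN, Price, AName} across the fragments never reaches {PName}.
AuthID → ISBN is preserved.
PName → AuthID is preserved.

ISBN, Price, AName → PName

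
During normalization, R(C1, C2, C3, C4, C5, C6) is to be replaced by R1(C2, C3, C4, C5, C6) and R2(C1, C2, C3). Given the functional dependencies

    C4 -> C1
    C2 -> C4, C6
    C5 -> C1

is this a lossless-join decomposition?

Yes

Common attributes: R1 ∩ R2 = {C2, C3}.
Closure of {C2, C3}: C2 → C4, C6 applies, adding C4, C6; C4 → C1 applies, adding C1. So (C2, C3)⁺ = {C1, C2, C3, C4, C6}.
This closure contains every attribute of R2, so R1 ∩ R2 → R2. The join is lossless.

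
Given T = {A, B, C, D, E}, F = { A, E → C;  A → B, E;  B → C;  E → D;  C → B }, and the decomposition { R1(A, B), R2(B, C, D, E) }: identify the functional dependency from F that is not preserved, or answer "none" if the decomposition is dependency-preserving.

A → B, E

Check A → B, E: no single fragment contains all of {A, B, E}, and the restricted closure of {A} across the fragments never reaches {B, E}.
A, E → C is preserved.
B → C is preserved.
E → D is preserved.
C → B is preserved.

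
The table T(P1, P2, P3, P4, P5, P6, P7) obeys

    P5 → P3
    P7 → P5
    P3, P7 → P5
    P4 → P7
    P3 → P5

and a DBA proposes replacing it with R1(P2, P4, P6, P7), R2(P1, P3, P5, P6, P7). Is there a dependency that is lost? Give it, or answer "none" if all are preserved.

P5 → P3 lies within R2.
P7 → P5 lies within R2.
P3, P7 → P5 lies within R2.
P4 → P7 lies within R1.
P3 → P5 lies within R2.
Every dependency is enforceable on the fragments, so the decomposition is dependency-preserving.

none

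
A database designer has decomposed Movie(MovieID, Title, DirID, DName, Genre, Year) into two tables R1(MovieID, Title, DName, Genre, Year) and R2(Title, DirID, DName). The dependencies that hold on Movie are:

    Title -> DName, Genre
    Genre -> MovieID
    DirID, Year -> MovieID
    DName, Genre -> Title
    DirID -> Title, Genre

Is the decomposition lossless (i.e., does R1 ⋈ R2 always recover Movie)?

No

Common attributes: R1 ∩ R2 = {Title, DName}.
Closure of {Title, DName}: Title → DName, Genre applies, adding Genre; Genre → MovieID applies, adding MovieID. So (Title, DName)⁺ = {MovieID, Title, DName, Genre}.
The closure contains neither all of R1 = {MovieID, Title, DName, Genre, Year} nor all of R2 = {Title, DirID, DName}, so the common attributes are not a superkey of either fragment. The join is lossy.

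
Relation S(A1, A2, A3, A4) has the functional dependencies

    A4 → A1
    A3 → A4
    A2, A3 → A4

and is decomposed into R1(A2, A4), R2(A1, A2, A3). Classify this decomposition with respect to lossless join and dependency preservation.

lossy and not dependency-preserving

Lossless test: (A2)⁺ = {A2}, which is a superkey of neither fragment — lossy.
Dependency preservation: the restricted closure of {A4} across the fragments never reaches {A1}, so A4 → A1 cannot be enforced without a join — not preserved.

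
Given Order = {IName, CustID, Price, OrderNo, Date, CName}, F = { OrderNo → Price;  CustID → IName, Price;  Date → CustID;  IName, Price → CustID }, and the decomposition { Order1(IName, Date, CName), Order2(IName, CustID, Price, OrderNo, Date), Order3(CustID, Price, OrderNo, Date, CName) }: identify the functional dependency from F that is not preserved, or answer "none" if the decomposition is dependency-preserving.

none

OrderNo → Price lies within Order2.
CustID → IName, Price lies within Order2.
Date → CustID lies within Order2.
IName, Price → CustID lies within Order2.
Every dependency is enforceable on the fragments, so the decomposition is dependency-preserving.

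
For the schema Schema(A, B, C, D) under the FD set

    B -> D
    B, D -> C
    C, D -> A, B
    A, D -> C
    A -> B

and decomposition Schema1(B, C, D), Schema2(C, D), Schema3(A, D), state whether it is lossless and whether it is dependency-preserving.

lossy and not dependency-preserving

Lossless test (chase): Rows 1 and 2 agree on C, D; apply C, D→A, B and equate their A, B entries. No row becomes fully distinguished — the join is lossy.
Dependency preservation: the restricted closure of {C, D} across the fragments never reaches {A, B}, so C, D → A, B cannot be enforced without a join — not preserved.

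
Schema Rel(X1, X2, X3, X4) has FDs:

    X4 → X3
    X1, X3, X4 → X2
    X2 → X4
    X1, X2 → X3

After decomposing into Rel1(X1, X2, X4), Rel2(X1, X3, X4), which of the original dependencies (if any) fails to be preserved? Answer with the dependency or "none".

X4 → X3 lies within Rel2.
X1, X3, X4 → X2: restricted closure across fragments reaches X2.
X2 → X4 lies within Rel1.
X1, X2 → X3: restricted closure across fragments reaches X3.
Every dependency is enforceable on the fragments, so the decomposition is dependency-preserving.

none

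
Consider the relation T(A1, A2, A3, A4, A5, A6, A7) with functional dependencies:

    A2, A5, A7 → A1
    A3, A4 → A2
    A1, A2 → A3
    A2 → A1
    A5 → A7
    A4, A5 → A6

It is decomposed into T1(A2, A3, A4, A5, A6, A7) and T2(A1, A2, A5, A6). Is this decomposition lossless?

Yes

Common attributes: T1 ∩ T2 = {A2, A5, A6}.
Closure of {A2, A5, A6}: A2 → A1 applies, adding A1; A5 → A7 applies, adding A7; A1, A2 → A3 applies, adding A3. So (A2, A5, A6)⁺ = {A1, A2, A3, A5, A6, A7}.
This closure contains every attribute of T2, so T1 ∩ T2 → T2. The join is lossless.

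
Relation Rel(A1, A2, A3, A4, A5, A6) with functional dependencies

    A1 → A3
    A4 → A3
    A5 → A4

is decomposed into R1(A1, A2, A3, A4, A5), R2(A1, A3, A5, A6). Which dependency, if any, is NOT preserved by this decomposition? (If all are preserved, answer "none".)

A1 → A3 lies within R1.
A4 → A3 lies within R1.
A5 → A4 lies within R1.
Every dependency is enforceable on the fragments, so the decomposition is dependency-preserving.

none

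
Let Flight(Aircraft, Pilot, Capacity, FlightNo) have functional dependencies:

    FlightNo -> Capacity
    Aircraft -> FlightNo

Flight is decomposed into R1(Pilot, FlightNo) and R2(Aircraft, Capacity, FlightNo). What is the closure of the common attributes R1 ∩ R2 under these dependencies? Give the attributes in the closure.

Capacity, FlightNo

R1 ∩ R2 = {FlightNo}.
FlightNo → Capacity applies, adding Capacity
Closure: {Capacity, FlightNo}.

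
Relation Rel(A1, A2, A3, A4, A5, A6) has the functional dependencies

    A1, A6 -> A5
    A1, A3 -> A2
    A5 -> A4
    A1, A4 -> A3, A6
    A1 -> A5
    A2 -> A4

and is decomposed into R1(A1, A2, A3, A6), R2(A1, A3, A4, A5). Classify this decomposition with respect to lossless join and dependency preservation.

Lossless test: (A1, A3)⁺ = {A1, A2, A3, A4, A5, A6}, which contains all of one fragment — lossless.
Dependency preservation: the restricted closure of {A2} across the fragments never reaches {A4}, so A2 → A4 cannot be enforced without a join — not preserved.

lossless but not dependency-preserving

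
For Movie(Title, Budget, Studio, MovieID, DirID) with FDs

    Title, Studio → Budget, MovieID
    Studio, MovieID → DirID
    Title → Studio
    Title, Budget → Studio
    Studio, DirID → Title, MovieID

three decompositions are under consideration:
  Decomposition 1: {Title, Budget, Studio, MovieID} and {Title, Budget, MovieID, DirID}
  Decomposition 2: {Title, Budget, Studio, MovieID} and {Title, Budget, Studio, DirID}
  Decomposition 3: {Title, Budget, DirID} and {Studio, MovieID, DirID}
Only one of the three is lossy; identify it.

Decomposition 3

Decomposition 1: common = {Title, Budget, MovieID}, closure = {Title, Budget, Studio, MovieID, DirID} → lossless.
Decomposition 2: common = {Title, Budget, Studio}, closure = {Title, Budget, Studio, MovieID, DirID} → lossless.
Decomposition 3: common = {DirID}, closure = {DirID} → lossy.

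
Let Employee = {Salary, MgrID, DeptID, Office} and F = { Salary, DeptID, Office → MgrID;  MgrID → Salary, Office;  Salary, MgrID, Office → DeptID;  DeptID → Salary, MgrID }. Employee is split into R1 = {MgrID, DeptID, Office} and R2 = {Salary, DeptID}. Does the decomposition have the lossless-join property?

Yes

Common attributes: R1 ∩ R2 = {DeptID}.
Closure of {DeptID}: DeptID → Salary, MgrID applies, adding Salary, MgrID; MgrID → Salary, Office applies, adding Office. So (DeptID)⁺ = {Salary, MgrID, DeptID, Office}.
This closure contains every attribute of R1, so R1 ∩ R2 → R1. The join is lossless.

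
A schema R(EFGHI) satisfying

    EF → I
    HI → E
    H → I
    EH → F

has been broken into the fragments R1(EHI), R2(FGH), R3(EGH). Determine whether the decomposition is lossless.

Chase test. Columns are EFGHI; row i has aⱼ where attribute j ∈ Ri, else bᵢⱼ.
Initial tableau (one row per fragment):
  row 1: a1 b12 b13 a4 a5
  row 2: b21 a2 a3 a4 b25
  row 3: a1 b32 a3 a4 b35
Rows 1 and 2 agree on H; apply H→I and equate their I entries.
Rows 1 and 3 agree on H; apply H→I and equate their I entries.
Rows 1 and 3 agree on EH; apply EH→F and equate their F entries.
Rows 1 and 2 agree on HI; apply HI→E and equate their E entries.
Rows 1 and 2 agree on EH; apply EH→F and equate their F entries.
Row 2 is now all distinguished symbols — the join is lossless.

Yes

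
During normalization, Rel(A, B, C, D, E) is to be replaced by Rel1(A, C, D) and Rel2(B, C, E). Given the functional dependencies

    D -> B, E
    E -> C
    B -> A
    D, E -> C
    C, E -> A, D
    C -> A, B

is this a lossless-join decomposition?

No

Common attributes: Rel1 ∩ Rel2 = {C}.
Closure of {C}: C → A, B applies, adding A, B. So (C)⁺ = {A, B, C}.
The closure contains neither all of Rel1 = {A, C, D} nor all of Rel2 = {B, C, E}, so the common attributes are not a superkey of either fragment. The join is lossy.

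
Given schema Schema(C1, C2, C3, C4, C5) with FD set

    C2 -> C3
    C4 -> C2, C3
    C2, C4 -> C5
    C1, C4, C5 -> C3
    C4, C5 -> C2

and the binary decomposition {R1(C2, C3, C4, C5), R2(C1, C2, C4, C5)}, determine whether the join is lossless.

Common attributes: R1 ∩ R2 = {C2, C4, C5}.
Closure of {C2, C4, C5}: C2 → C3 applies, adding C3. So (C2, C4, C5)⁺ = {C2, C3, C4, C5}.
This closure contains every attribute of R1, so R1 ∩ R2 → R1. The join is lossless.

Yes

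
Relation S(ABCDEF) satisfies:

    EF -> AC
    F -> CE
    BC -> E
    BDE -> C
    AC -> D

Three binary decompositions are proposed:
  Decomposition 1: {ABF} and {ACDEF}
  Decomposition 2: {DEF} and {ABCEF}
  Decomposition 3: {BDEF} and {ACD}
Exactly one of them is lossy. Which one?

Decomposition 3

Decomposition 1: common = {AF}, closure = {ACDEF} → lossless.
Decomposition 2: common = {EF}, closure = {ACDEF} → lossless.
Decomposition 3: common = {D}, closure = {D} → lossy.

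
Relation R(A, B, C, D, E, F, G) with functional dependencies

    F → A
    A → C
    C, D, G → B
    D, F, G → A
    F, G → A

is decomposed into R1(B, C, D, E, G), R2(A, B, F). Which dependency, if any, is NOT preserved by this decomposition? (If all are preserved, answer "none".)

A → C

Check A → C: no single fragment contains all of {A, C}, and the restricted closure of {A} across the fragments never reaches {C}.
F → A is preserved.
C, D, G → B is preserved.
D, F, G → A is preserved.
F, G → A is preserved.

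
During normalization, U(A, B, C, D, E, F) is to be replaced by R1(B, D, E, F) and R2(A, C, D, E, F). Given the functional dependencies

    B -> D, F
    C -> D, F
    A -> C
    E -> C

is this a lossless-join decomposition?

Common attributes: R1 ∩ R2 = {D, E, F}.
Closure of {D, E, F}: E → C applies, adding C. So (D, E, F)⁺ = {C, D, E, F}.
The closure contains neither all of R1 = {B, D, E, F} nor all of R2 = {A, C, D, E, F}, so the common attributes are not a superkey of either fragment. The join is lossy.

No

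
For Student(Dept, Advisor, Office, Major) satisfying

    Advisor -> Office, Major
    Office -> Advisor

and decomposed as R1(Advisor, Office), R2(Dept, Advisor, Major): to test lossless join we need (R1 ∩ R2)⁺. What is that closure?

Advisor, Office, Major

R1 ∩ R2 = {Advisor}.
Advisor → Office, Major applies, adding Office, Major
Closure: {Advisor, Office, Major}.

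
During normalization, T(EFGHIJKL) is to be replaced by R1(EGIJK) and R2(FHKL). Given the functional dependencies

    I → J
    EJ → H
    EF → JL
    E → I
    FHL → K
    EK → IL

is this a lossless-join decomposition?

No

Common attributes: R1 ∩ R2 = {K}.
No dependency enlarges {K}, so (K)⁺ = {K}.
The closure contains neither all of R1 = {EGIJK} nor all of R2 = {FHKL}, so the common attributes are not a superkey of either fragment. The join is lossy.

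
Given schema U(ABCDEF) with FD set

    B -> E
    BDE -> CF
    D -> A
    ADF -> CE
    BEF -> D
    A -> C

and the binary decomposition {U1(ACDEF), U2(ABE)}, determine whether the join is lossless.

Common attributes: U1 ∩ U2 = {AE}.
Closure of {AE}: A → C applies, adding C. So (AE)⁺ = {ACE}.
The closure contains neither all of U1 = {ACDEF} nor all of U2 = {ABE}, so the common attributes are not a superkey of either fragment. The join is lossy.

No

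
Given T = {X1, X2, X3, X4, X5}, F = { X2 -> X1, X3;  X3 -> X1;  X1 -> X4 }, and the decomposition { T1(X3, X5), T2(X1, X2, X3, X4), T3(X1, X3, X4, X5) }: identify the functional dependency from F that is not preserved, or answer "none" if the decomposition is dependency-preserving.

none

X2 → X1, X3 lies within T2.
X3 → X1 lies within T2.
X1 → X4 lies within T2.
Every dependency is enforceable on the fragments, so the decomposition is dependency-preserving.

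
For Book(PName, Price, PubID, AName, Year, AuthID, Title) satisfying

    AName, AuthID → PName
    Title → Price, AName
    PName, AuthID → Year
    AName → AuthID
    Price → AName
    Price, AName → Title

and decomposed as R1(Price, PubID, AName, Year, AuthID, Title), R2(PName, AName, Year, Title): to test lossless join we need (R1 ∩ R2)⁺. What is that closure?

PName, Price, AName, Year, AuthID, Title

R1 ∩ R2 = {AName, Year, Title}.
Title → Price, AName applies, adding Price
AName → AuthID applies, adding AuthID
AName, AuthID → PName applies, adding PName
Closure: {PName, Price, AName, Year, AuthID, Title}.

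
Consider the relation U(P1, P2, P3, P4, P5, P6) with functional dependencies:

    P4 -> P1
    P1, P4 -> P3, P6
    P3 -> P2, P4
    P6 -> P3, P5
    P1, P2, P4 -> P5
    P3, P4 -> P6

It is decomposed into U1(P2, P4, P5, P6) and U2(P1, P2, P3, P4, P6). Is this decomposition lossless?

Yes

Common attributes: U1 ∩ U2 = {P2, P4, P6}.
Closure of {P2, P4, P6}: P4 → P1 applies, adding P1; P1, P4 → P3, P6 applies, adding P3; P6 → P3, P5 applies, adding P5. So (P2, P4, P6)⁺ = {P1, P2, P3, P4, P5, P6}.
This closure contains every attribute of U1, so U1 ∩ U2 → U1. The join is lossless.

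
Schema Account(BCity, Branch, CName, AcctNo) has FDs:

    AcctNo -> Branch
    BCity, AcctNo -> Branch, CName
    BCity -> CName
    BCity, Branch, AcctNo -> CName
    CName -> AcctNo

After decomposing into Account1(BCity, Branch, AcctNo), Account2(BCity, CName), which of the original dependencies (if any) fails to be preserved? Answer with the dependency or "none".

Check CName → AcctNo: no single fragment contains all of {CName, AcctNo}, and the restricted closure of {CName} across the fragments never reaches {AcctNo}.
AcctNo → Branch is preserved.
BCity, AcctNo → Branch, CName is preserved.
BCity → CName is preserved.
BCity, Branch, AcctNo → CName is preserved.

CName -> AcctNo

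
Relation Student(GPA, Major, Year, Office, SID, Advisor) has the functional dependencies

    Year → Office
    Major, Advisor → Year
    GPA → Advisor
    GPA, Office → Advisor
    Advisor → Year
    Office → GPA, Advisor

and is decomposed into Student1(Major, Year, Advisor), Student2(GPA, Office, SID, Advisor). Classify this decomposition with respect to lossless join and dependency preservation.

Lossless test: (Advisor)⁺ = {GPA, Year, Office, Advisor}, which is a superkey of neither fragment — lossy.
Dependency preservation: Year → Office is not contained in any single fragment, but the restricted closure of its left-hand side across the fragments still reaches the right-hand side; the remaining FDs each lie inside some fragment. All dependencies are preserved.

lossy but dependency-preserving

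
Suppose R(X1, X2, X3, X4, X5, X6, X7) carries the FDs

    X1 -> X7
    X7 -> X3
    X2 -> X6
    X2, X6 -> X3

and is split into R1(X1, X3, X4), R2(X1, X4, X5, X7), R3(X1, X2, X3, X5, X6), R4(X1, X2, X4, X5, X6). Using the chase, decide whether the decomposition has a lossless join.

Yes

Chase test. Columns are X1, X2, X3, X4, X5, X6, X7; row i has aⱼ where attribute j ∈ Ri, else bᵢⱼ.
Initial tableau (one row per fragment):
  row 1: a1 b12 a3 a4 b15 b16 b17
  row 2: a1 b22 b23 a4 a5 b26 a7
  row 3: a1 a2 a3 b34 a5 a6 b37
  row 4: a1 a2 b43 a4 a5 a6 b47
Rows 1 and 2 agree on X1; apply X1→X7 and equate their X7 entries.
Rows 1 and 3 agree on X1; apply X1→X7 and equate their X7 entries.
Rows 1 and 4 agree on X1; apply X1→X7 and equate their X7 entries.
Rows 1 and 2 agree on X7; apply X7→X3 and equate their X3 entries.
Rows 1 and 4 agree on X7; apply X7→X3 and equate their X3 entries.
Row 4 is now all distinguished symbols — the join is lossless.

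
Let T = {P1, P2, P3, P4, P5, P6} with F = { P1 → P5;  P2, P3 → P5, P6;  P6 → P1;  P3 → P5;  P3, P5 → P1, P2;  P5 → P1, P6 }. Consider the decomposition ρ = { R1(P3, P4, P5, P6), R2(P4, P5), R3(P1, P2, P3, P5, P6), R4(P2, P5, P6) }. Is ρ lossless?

Yes

Chase test. Columns are P1, P2, P3, P4, P5, P6; row i has aⱼ where attribute j ∈ Ri, else bᵢⱼ.
Initial tableau (one row per fragment):
  row 1: b11 b12 a3 a4 a5 a6
  row 2: b21 b22 b23 a4 a5 b26
  row 3: a1 a2 a3 b34 a5 a6
  row 4: b41 a2 b43 b44 a5 a6
Rows 1 and 3 agree on P6; apply P6→P1 and equate their P1 entries.
Rows 1 and 4 agree on P6; apply P6→P1 and equate their P1 entries.
Rows 1 and 3 agree on P3, P5; apply P3, P5→P1, P2 and equate their P1, P2 entries.
Rows 1 and 2 agree on P5; apply P5→P1, P6 and equate their P1, P6 entries.
Row 1 is now all distinguished symbols — the join is lossless.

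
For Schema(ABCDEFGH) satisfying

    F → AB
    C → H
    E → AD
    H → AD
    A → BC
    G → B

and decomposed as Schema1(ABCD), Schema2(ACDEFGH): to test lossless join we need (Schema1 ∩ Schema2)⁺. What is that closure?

Schema1 ∩ Schema2 = {ACD}.
C → H applies, adding H
A → BC applies, adding B
Closure: {ABCDH}.

ABCDH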